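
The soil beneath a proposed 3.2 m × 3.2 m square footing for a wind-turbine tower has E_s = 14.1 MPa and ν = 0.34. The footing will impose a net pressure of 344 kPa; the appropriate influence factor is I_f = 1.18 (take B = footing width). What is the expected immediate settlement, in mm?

Immediate (elastic) settlement: S_e = q·B·(1−ν²)/E_s · I_f.
E_s = 14.1 MPa = 14100 kPa.
S_e = 344 × 3.2 × (1 − 0.34²) / 14100 × 1.18
    = 344 × 3.2 × 0.8844 / 14100 × 1.18
    = 0.08147 m = 81.47 mm

S_e ≈ 81.5 mm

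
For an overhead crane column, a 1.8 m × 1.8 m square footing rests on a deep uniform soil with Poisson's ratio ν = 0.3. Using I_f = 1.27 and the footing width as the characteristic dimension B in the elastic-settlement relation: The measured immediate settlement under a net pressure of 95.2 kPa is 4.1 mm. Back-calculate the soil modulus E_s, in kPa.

S_e = q·B·(1−ν²)/E_s · I_f  ⇒  E_s = q·B·(1−ν²)·I_f / S_e.
E_s = 95.2 × 1.8 × 0.91 × 1.27 / 0.0041 = 48300 kPa

E_s ≈ 48300 kPa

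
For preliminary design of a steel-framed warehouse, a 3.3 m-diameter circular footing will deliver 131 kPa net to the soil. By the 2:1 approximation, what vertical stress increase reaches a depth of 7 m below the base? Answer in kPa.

By the 2:1 method the load spreads at 1 horizontal : 2 vertical, so at depth z the loaded area has grown by z in each plan dimension:
Δσ ≈ qD²/(D+z)² = 131×3.3²/(3.3+7)² = 13.447 kPa

Δσ_z ≈ 13.4 kPa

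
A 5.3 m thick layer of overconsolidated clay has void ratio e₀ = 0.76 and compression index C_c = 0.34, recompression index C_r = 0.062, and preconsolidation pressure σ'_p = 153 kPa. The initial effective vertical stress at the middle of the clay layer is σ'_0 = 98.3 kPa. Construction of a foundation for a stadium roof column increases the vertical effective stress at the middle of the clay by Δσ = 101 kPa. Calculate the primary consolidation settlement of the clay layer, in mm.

S_c ≈ 153 mm

Final effective stress: σ'_f = 98.3 + 101 = 199.3 kPa.
σ'_f = 199.3 > σ'_p = 153 kPa, so the stress path crosses the preconsolidation pressure — recompression up to σ'_p, then virgin compression beyond:
S_c = H/(1+e₀)·[C_r·log₁₀(σ'_p/σ'_0) + C_c·log₁₀(σ'_f/σ'_p)]
    = 5.3/1.76 × [0.062×log₁₀(153/98.3) + 0.34×log₁₀(199.3/153)]
    = 3.0114 × [0.011913 + 0.039037] = 0.1534 m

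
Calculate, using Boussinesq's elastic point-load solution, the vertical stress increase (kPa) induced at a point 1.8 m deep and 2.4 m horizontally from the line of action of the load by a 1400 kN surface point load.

Boussinesq vertical stress below a point load on an elastic half-space:
Δσ_z = 3P/(2πz²) · [1 + (r/z)²]^(−5/2)
r/z = 2.4/1.8 = 1.3333; [1+(r/z)²]^(−5/2) = 0.07776.
Δσ_z = 3×1400/(2π×1.8²) × 0.07776 = 206.31 × 0.07776 = 16.04 kPa

Δσ_z ≈ 16 kPa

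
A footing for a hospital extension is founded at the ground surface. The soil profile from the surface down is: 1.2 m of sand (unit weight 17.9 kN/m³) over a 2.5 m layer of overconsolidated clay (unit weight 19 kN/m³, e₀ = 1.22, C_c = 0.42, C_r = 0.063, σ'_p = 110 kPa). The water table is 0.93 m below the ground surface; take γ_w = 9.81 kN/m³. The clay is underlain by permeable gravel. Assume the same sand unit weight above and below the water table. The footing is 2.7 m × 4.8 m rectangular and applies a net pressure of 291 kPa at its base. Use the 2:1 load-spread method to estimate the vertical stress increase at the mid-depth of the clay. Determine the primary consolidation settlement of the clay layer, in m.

Mid-depth of clay below the ground surface: z = 1.2 + 2.5/2 = 2.45 m.
Total vertical stress at mid-clay: σ_v = 17.9×1.2 + 19×1.25 = 45.23 kPa.
Pore pressure: u = 9.81×(2.45 − 0.93) = 14.911 kPa.
Initial effective stress: σ'_0 = σ_v − u = 45.23 − 14.911 = 30.319 kPa.
Stress increase at mid-clay by the 2:1 spreading method:
Δσ = qBL/((B+z)(L+z)) = 291×2.7×4.8/((2.7+2.45)(4.8+2.45)) = 101.01 kPa
Final effective stress: σ'_f = 30.319 + 101.01 = 131.33 kPa.
σ'_f = 131.33 > σ'_p = 110 kPa, so the stress path crosses the preconsolidation pressure — recompression up to σ'_p, then virgin compression beyond:
S_c = H/(1+e₀)·[C_r·log₁₀(σ'_p/σ'_0) + C_c·log₁₀(σ'_f/σ'_p)]
    = 2.5/2.22 × [0.063×log₁₀(110/30.319) + 0.42×log₁₀(131.33/110)]
    = 1.1261 × [0.03526 + 0.032328] = 0.07611 m

S_c ≈ 0.0761 m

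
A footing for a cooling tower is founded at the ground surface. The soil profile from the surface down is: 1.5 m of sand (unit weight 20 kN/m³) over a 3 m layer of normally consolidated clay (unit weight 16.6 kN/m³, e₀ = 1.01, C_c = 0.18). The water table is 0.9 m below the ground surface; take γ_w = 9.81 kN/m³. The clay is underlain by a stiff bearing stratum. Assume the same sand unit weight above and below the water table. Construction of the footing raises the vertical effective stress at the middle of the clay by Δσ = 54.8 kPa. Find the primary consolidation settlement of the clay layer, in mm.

Mid-depth of clay below the ground surface: z = 1.5 + 3/2 = 3 m.
Total vertical stress at mid-clay: σ_v = 20×1.5 + 16.6×1.5 = 54.9 kPa.
Pore pressure: u = 9.81×(3 − 0.9) = 20.601 kPa.
Initial effective stress: σ'_0 = σ_v − u = 54.9 − 20.601 = 34.299 kPa.
Final effective stress: σ'_f = σ'_0 + Δσ = 34.299 + 54.8 = 89.099 kPa.
Normally consolidated clay, so the full stress increment lies on the virgin compression line:
S_c = C_c·H/(1+e₀)·log₁₀(σ'_f/σ'_0) = 0.18×3/(1+1.01)×log₁₀(89.099/34.299)
    = 0.26866 × 0.41459 = 0.1114 m

S_c ≈ 111 mm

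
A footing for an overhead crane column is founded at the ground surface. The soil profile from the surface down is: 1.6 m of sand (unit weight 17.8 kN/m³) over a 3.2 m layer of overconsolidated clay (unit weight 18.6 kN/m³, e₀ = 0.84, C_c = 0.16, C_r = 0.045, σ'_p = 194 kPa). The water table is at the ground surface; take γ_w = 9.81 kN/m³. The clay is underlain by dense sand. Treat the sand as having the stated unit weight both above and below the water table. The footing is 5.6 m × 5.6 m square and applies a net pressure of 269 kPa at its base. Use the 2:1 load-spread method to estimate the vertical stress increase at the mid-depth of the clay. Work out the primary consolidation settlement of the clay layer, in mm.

Mid-depth of clay below the ground surface: z = 1.6 + 3.2/2 = 3.2 m.
Total vertical stress at mid-clay: σ_v = 17.8×1.6 + 18.6×1.6 = 58.24 kPa.
Pore pressure: u = 9.81×(3.2 − 0) = 31.392 kPa.
Initial effective stress: σ'_0 = σ_v − u = 58.24 − 31.392 = 26.848 kPa.
Stress increase at mid-clay by the 2:1 spreading method:
Δσ = qBL/((B+z)(L+z)) = 269×5.6×5.6/((5.6+3.2)(5.6+3.2)) = 108.93 kPa
Final effective stress: σ'_f = 26.848 + 108.93 = 135.78 kPa.
σ'_f = 135.78 ≤ σ'_p = 194 kPa, so the clay remains overconsolidated and only the recompression index applies:
S_c = C_r·H/(1+e₀)·log₁₀(σ'_f/σ'_0) = 0.045×3.2/1.84×log₁₀(135.78/26.848)
    = 0.078259 × 0.70392 = 0.05509 m

S_c ≈ 55.1 mm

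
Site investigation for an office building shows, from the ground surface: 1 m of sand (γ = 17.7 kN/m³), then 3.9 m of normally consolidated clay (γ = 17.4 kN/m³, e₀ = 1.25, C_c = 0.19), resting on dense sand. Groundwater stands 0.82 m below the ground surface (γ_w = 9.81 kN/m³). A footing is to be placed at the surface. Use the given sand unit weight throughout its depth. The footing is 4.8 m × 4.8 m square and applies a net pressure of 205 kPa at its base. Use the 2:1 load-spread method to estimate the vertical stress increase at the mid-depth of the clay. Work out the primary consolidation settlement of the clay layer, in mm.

Mid-depth of clay below the ground surface: z = 1 + 3.9/2 = 2.95 m.
Total vertical stress at mid-clay: σ_v = 17.7×1 + 17.4×1.95 = 51.63 kPa.
Pore pressure: u = 9.81×(2.95 − 0.82) = 20.895 kPa.
Initial effective stress: σ'_0 = σ_v − u = 51.63 − 20.895 = 30.735 kPa.
Stress increase at mid-clay by the 2:1 spreading method:
Δσ = qBL/((B+z)(L+z)) = 205×4.8×4.8/((4.8+2.95)(4.8+2.95)) = 78.638 kPa
Final effective stress: σ'_f = σ'_0 + Δσ = 30.735 + 78.638 = 109.37 kPa.
Normally consolidated clay, so the full stress increment lies on the virgin compression line:
S_c = C_c·H/(1+e₀)·log₁₀(σ'_f/σ'_0) = 0.19×3.9/(1+1.25)×log₁₀(109.37/30.735)
    = 0.32933 × 0.55126 = 0.1815 m

S_c ≈ 182 mm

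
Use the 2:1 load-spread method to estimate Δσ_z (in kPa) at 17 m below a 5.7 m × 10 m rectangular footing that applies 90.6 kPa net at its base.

Δσ_z ≈ 8.43 kPa

By the 2:1 method the load spreads at 1 horizontal : 2 vertical, so at depth z the loaded area has grown by z in each plan dimension:
Δσ = qBL/((B+z)(L+z)) = 90.6×5.7×10/((5.7+17)(10+17)) = 8.4258 kPa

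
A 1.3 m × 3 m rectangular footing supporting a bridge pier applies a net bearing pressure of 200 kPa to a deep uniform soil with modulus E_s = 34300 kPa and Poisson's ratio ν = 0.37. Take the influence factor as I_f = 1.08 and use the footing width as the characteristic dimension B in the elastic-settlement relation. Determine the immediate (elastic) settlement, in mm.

Immediate (elastic) settlement: S_e = q·B·(1−ν²)/E_s · I_f.
S_e = 200 × 1.3 × (1 − 0.37²) / 34300 × 1.08
    = 200 × 1.3 × 0.8631 / 34300 × 1.08
    = 0.007066 m = 7.066 mm

S_e ≈ 7.07 mm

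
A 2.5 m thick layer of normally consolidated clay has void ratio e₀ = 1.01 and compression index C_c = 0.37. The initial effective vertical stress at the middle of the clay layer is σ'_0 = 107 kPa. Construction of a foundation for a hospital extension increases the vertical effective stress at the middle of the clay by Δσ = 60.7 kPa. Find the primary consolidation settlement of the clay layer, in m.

Final effective stress: σ'_f = σ'_0 + Δσ = 107 + 60.7 = 167.7 kPa.
Normally consolidated clay, so the full stress increment lies on the virgin compression line:
S_c = C_c·H/(1+e₀)·log₁₀(σ'_f/σ'_0) = 0.37×2.5/(1+1.01)×log₁₀(167.7/107)
    = 0.4602 × 0.19515 = 0.08981 m

S_c ≈ 0.0898 m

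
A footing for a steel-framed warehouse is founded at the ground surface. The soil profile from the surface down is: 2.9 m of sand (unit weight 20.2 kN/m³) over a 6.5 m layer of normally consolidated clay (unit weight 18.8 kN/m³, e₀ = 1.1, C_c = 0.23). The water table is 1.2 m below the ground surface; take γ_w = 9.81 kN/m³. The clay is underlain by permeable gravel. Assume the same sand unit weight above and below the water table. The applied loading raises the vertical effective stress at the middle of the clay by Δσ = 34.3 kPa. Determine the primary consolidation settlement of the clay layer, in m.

Mid-depth of clay below the ground surface: z = 2.9 + 6.5/2 = 6.15 m.
Total vertical stress at mid-clay: σ_v = 20.2×2.9 + 18.8×3.25 = 119.68 kPa.
Pore pressure: u = 9.81×(6.15 − 1.2) = 48.56 kPa.
Initial effective stress: σ'_0 = σ_v − u = 119.68 − 48.56 = 71.12 kPa.
Final effective stress: σ'_f = σ'_0 + Δσ = 71.12 + 34.3 = 105.42 kPa.
Normally consolidated clay, so the full stress increment lies on the virgin compression line:
S_c = C_c·H/(1+e₀)·log₁₀(σ'_f/σ'_0) = 0.23×6.5/(1+1.1)×log₁₀(105.42/71.12)
    = 0.7119 × 0.17093 = 0.1217 m

S_c ≈ 0.122 m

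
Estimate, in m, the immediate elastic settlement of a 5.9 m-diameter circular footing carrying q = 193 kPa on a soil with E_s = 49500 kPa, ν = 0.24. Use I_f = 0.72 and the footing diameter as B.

Immediate (elastic) settlement: S_e = q·B·(1−ν²)/E_s · I_f.
S_e = 193 × 5.9 × (1 − 0.24²) / 49500 × 0.72
    = 193 × 5.9 × 0.9424 / 49500 × 0.72
    = 0.01561 m

S_e ≈ 0.0156 m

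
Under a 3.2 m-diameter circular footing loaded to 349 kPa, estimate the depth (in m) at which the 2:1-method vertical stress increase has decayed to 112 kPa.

z ≈ 2.45 m

2:1 spreading — at depth z the loaded area has grown by z in each plan dimension:
qD²/(D+z)² = Δσ_z ⇒ z = D(√(q/Δσ_z) − 1) = 3.2×(√(349/112) − 1) = 2.449 m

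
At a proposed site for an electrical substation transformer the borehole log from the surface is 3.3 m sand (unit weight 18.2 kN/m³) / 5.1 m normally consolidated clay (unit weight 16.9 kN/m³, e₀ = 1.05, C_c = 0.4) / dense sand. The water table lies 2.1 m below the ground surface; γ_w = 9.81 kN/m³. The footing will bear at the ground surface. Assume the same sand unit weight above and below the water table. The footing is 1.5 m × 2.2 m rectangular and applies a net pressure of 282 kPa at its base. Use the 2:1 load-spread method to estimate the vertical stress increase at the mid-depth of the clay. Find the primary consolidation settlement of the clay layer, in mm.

Mid-depth of clay below the ground surface: z = 3.3 + 5.1/2 = 5.85 m.
Total vertical stress at mid-clay: σ_v = 18.2×3.3 + 16.9×2.55 = 103.15 kPa.
Pore pressure: u = 9.81×(5.85 − 2.1) = 36.788 kPa.
Initial effective stress: σ'_0 = σ_v − u = 103.15 − 36.788 = 66.362 kPa.
Stress increase at mid-clay by the 2:1 spreading method:
Δσ = qBL/((B+z)(L+z)) = 282×1.5×2.2/((1.5+5.85)(2.2+5.85)) = 15.728 kPa
Final effective stress: σ'_f = σ'_0 + Δσ = 66.362 + 15.728 = 82.09 kPa.
Normally consolidated clay, so the full stress increment lies on the virgin compression line:
S_c = C_c·H/(1+e₀)·log₁₀(σ'_f/σ'_0) = 0.4×5.1/(1+1.05)×log₁₀(82.09/66.362)
    = 0.99512 × 0.092371 = 0.09192 m

S_c ≈ 91.9 mm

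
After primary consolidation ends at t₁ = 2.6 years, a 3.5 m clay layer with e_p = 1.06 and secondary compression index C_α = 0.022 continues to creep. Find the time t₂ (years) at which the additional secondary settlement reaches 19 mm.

t₂ ≈ 8.38 years

S_s = C_α·H/(1+e_p)·log₁₀(t₂/t₁) ⇒ log₁₀(t₂/t₁) = S_s·(1+e_p)/(C_α·H).
log₁₀(t₂/t₁) = 0.019 × (1+1.06) / (0.022×3.5) = 0.5083
t₂ = t₁ × 10^0.5083 = 2.6 × 3.223 = 8.381 years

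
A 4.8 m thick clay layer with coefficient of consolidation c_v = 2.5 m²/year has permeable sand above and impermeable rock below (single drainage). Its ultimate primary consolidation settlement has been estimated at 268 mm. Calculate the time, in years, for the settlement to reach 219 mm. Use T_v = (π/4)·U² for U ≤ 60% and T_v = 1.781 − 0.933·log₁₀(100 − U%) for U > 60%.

t ≈ 5.56 years

Drainage path length: H_d = H = 4.8 m (single drainage).
U = S(t)/S_ult = 219/268 = 0.8172.
U > 60%: T_v = 1.781 − 0.933·log₁₀(100 − 81.716) = 0.6035.
t = T_v·H_d²/c_v = 0.6035×4.8²/2.5 = 5.562 years.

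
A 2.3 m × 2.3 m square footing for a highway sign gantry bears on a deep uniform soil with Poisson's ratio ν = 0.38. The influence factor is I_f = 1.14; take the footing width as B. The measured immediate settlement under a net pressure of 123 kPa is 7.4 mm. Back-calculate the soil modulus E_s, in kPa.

E_s ≈ 37300 kPa

S_e = q·B·(1−ν²)/E_s · I_f  ⇒  E_s = q·B·(1−ν²)·I_f / S_e.
E_s = 123 × 2.3 × 0.8556 × 1.14 / 0.0074 = 37290 kPa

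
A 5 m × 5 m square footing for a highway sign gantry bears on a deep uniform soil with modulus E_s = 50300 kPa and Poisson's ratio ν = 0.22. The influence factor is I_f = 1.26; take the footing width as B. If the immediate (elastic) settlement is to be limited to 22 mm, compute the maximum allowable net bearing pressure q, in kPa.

S_e = q·B·(1−ν²)/E_s · I_f  ⇒  q = S_e·E_s / (B·(1−ν²)·I_f).
q = 0.022 × 50300 / (5 × 0.9516 × 1.26) = 184.6 kPa

q ≈ 185 kPa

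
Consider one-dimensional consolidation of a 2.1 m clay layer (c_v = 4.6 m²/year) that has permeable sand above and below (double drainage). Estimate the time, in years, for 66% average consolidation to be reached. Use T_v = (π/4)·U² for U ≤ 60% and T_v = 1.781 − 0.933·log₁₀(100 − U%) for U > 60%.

t ≈ 0.0844 years

Drainage path length: H_d = H/2 = 1.05 m (double drainage).
U > 60%: T_v = 1.781 − 0.933·log₁₀(100 − 66) = 0.35213.
t = T_v·H_d²/c_v = 0.35213×1.05²/4.6 = 0.0844 years.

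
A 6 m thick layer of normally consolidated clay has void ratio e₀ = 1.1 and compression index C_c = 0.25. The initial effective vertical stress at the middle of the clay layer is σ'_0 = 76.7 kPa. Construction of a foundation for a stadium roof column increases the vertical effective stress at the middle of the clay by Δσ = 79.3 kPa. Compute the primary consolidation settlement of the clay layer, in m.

S_c ≈ 0.22 m

Final effective stress: σ'_f = σ'_0 + Δσ = 76.7 + 79.3 = 156 kPa.
Normally consolidated clay, so the full stress increment lies on the virgin compression line:
S_c = C_c·H/(1+e₀)·log₁₀(σ'_f/σ'_0) = 0.25×6/(1+1.1)×log₁₀(156/76.7)
    = 0.71429 × 0.30833 = 0.2202 m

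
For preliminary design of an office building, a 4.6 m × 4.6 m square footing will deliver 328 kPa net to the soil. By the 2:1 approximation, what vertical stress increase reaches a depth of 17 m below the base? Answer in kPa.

By the 2:1 method the load spreads at 1 horizontal : 2 vertical, so at depth z the loaded area has grown by z in each plan dimension:
Δσ = qBL/((B+z)(L+z)) = 328×4.6×4.6/((4.6+17)(4.6+17)) = 14.876 kPa

Δσ_z ≈ 14.9 kPa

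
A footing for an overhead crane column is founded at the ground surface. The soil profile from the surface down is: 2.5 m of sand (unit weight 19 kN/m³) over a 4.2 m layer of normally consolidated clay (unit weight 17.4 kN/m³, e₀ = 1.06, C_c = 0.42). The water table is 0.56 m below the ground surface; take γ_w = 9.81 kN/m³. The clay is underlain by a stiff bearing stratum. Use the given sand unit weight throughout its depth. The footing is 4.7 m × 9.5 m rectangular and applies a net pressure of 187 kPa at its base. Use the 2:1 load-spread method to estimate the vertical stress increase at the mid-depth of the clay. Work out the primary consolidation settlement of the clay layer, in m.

S_c ≈ 0.331 m

Mid-depth of clay below the ground surface: z = 2.5 + 4.2/2 = 4.6 m.
Total vertical stress at mid-clay: σ_v = 19×2.5 + 17.4×2.1 = 84.04 kPa.
Pore pressure: u = 9.81×(4.6 − 0.56) = 39.632 kPa.
Initial effective stress: σ'_0 = σ_v − u = 84.04 − 39.632 = 44.408 kPa.
Stress increase at mid-clay by the 2:1 spreading method:
Δσ = qBL/((B+z)(L+z)) = 187×4.7×9.5/((4.7+4.6)(9.5+4.6)) = 63.674 kPa
Final effective stress: σ'_f = σ'_0 + Δσ = 44.408 + 63.674 = 108.08 kPa.
Normally consolidated clay, so the full stress increment lies on the virgin compression line:
S_c = C_c·H/(1+e₀)·log₁₀(σ'_f/σ'_0) = 0.42×4.2/(1+1.06)×log₁₀(108.08/44.408)
    = 0.85631 × 0.38628 = 0.3308 m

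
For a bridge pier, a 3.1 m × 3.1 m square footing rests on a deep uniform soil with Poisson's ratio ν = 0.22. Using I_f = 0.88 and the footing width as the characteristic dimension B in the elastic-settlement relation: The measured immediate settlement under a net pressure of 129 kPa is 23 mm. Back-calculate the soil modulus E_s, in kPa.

S_e = q·B·(1−ν²)/E_s · I_f  ⇒  E_s = q·B·(1−ν²)·I_f / S_e.
E_s = 129 × 3.1 × 0.9516 × 0.88 / 0.023 = 14560 kPa

E_s ≈ 14600 kPa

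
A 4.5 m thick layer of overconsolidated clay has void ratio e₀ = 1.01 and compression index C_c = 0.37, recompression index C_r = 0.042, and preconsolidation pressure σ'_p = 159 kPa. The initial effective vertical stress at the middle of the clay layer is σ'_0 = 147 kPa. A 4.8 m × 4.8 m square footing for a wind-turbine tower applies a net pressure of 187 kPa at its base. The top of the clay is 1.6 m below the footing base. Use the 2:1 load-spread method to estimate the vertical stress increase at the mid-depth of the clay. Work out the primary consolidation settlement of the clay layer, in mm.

Mid-depth of clay below the footing base: z = 1.6 + 4.5/2 = 3.85 m.
Stress increase at mid-clay by the 2:1 spreading method:
Δσ = qBL/((B+z)(L+z)) = 187×4.8×4.8/((4.8+3.85)(4.8+3.85)) = 57.583 kPa
Final effective stress: σ'_f = 147 + 57.583 = 204.58 kPa.
σ'_f = 204.58 > σ'_p = 159 kPa, so the stress path crosses the preconsolidation pressure — recompression up to σ'_p, then virgin compression beyond:
S_c = H/(1+e₀)·[C_r·log₁₀(σ'_p/σ'_0) + C_c·log₁₀(σ'_f/σ'_p)]
    = 4.5/2.01 × [0.042×log₁₀(159/147) + 0.37×log₁₀(204.58/159)]
    = 2.2388 × [0.0014314 + 0.040502] = 0.09388 m

S_c ≈ 93.9 mm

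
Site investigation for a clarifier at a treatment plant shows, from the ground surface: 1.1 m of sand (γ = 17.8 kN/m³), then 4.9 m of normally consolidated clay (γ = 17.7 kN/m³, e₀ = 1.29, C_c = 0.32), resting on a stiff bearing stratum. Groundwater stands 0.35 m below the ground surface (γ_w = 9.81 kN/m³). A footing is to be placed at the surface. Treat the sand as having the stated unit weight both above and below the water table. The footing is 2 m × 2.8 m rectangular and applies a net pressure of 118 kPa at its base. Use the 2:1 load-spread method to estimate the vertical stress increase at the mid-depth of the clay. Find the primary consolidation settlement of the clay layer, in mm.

S_c ≈ 139 mm

Mid-depth of clay below the ground surface: z = 1.1 + 4.9/2 = 3.55 m.
Total vertical stress at mid-clay: σ_v = 17.8×1.1 + 17.7×2.45 = 62.945 kPa.
Pore pressure: u = 9.81×(3.55 − 0.35) = 31.392 kPa.
Initial effective stress: σ'_0 = σ_v − u = 62.945 − 31.392 = 31.553 kPa.
Stress increase at mid-clay by the 2:1 spreading method:
Δσ = qBL/((B+z)(L+z)) = 118×2×2.8/((2+3.55)(2.8+3.55)) = 18.75 kPa
Final effective stress: σ'_f = σ'_0 + Δσ = 31.553 + 18.75 = 50.303 kPa.
Normally consolidated clay, so the full stress increment lies on the virgin compression line:
S_c = C_c·H/(1+e₀)·log₁₀(σ'_f/σ'_0) = 0.32×4.9/(1+1.29)×log₁₀(50.303/31.553)
    = 0.68472 × 0.20255 = 0.1387 m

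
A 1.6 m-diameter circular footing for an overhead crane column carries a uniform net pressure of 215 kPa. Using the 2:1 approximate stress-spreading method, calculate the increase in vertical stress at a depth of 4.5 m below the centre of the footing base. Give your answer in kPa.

Δσ_z ≈ 14.8 kPa

By the 2:1 method the load spreads at 1 horizontal : 2 vertical, so at depth z the loaded area has grown by z in each plan dimension:
Δσ ≈ qD²/(D+z)² = 215×1.6²/(1.6+4.5)² = 14.792 kPa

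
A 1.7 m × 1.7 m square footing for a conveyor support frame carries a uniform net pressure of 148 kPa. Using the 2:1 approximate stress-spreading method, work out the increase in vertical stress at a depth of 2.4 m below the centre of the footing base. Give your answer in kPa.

By the 2:1 method the load spreads at 1 horizontal : 2 vertical, so at depth z the loaded area has grown by z in each plan dimension:
Δσ = qBL/((B+z)(L+z)) = 148×1.7×1.7/((1.7+2.4)(1.7+2.4)) = 25.444 kPa

Δσ_z ≈ 25.4 kPa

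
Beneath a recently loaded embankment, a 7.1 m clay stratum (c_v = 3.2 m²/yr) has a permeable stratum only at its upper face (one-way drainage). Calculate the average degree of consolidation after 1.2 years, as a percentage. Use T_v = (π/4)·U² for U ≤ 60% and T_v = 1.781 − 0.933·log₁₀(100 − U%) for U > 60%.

U ≈ 31.1 %

Drainage path length: H_d = H = 7.1 m (single drainage).
T_v = c_v·t/H_d² = 3.2×1.2/7.1² = 0.076175.
T_v = 0.076175 corresponds to the U ≤ 60% branch:
U = √(4T_v/π) = 0.3114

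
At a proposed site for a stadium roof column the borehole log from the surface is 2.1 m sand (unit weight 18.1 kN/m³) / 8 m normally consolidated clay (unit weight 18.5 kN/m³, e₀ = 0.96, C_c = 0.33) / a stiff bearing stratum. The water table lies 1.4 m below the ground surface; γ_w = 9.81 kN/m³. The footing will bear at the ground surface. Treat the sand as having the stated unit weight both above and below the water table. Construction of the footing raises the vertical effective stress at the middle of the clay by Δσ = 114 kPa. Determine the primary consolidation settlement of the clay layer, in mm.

Mid-depth of clay below the ground surface: z = 2.1 + 8/2 = 6.1 m.
Total vertical stress at mid-clay: σ_v = 18.1×2.1 + 18.5×4 = 112.01 kPa.
Pore pressure: u = 9.81×(6.1 − 1.4) = 46.107 kPa.
Initial effective stress: σ'_0 = σ_v − u = 112.01 − 46.107 = 65.903 kPa.
Final effective stress: σ'_f = σ'_0 + Δσ = 65.903 + 114 = 179.9 kPa.
Normally consolidated clay, so the full stress increment lies on the virgin compression line:
S_c = C_c·H/(1+e₀)·log₁₀(σ'_f/σ'_0) = 0.33×8/(1+0.96)×log₁₀(179.9/65.903)
    = 1.3469 × 0.43613 = 0.5874 m

S_c ≈ 587 mm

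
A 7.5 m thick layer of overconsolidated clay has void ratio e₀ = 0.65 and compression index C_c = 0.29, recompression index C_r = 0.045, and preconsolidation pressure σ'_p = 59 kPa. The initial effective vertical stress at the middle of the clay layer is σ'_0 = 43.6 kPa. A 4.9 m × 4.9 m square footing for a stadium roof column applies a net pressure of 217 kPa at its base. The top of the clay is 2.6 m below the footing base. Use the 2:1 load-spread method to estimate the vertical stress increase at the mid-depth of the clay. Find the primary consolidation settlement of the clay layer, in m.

Mid-depth of clay below the footing base: z = 2.6 + 7.5/2 = 6.35 m.
Stress increase at mid-clay by the 2:1 spreading method:
Δσ = qBL/((B+z)(L+z)) = 217×4.9×4.9/((4.9+6.35)(4.9+6.35)) = 41.167 kPa
Final effective stress: σ'_f = 43.6 + 41.167 = 84.767 kPa.
σ'_f = 84.767 > σ'_p = 59 kPa, so the stress path crosses the preconsolidation pressure — recompression up to σ'_p, then virgin compression beyond:
S_c = H/(1+e₀)·[C_r·log₁₀(σ'_p/σ'_0) + C_c·log₁₀(σ'_f/σ'_p)]
    = 7.5/1.65 × [0.045×log₁₀(59/43.6) + 0.29×log₁₀(84.767/59)]
    = 4.5455 × [0.0059114 + 0.045639] = 0.2343 m

S_c ≈ 0.234 m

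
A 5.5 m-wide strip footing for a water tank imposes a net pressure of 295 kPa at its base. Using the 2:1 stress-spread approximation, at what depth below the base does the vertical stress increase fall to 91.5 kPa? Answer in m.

z ≈ 12.2 m

2:1 spreading — at depth z the loaded area has grown by z in each plan dimension:
qB/(B+z) = Δσ_z ⇒ z = qB/Δσ_z − B = 295×5.5/91.5 − 5.5 = 12.23 m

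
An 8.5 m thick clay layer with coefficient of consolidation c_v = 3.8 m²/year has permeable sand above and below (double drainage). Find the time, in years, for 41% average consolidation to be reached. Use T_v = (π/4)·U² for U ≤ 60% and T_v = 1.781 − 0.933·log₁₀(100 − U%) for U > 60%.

t ≈ 0.628 years

Drainage path length: H_d = H/2 = 4.25 m (double drainage).
U ≤ 60%: T_v = (π/4)·U² = (π/4)×0.41² = 0.13203.
t = T_v·H_d²/c_v = 0.13203×4.25²/3.8 = 0.6276 years.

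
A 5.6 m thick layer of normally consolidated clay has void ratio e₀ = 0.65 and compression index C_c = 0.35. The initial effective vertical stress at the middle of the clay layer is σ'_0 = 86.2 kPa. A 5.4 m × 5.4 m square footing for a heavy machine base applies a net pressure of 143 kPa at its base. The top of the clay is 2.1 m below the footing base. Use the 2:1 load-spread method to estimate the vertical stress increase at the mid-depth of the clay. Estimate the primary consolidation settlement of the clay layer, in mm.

Mid-depth of clay below the footing base: z = 2.1 + 5.6/2 = 4.9 m.
Stress increase at mid-clay by the 2:1 spreading method:
Δσ = qBL/((B+z)(L+z)) = 143×5.4×5.4/((5.4+4.9)(5.4+4.9)) = 39.305 kPa
Final effective stress: σ'_f = σ'_0 + Δσ = 86.2 + 39.305 = 125.5 kPa.
Normally consolidated clay, so the full stress increment lies on the virgin compression line:
S_c = C_c·H/(1+e₀)·log₁₀(σ'_f/σ'_0) = 0.35×5.6/(1+0.65)×log₁₀(125.5/86.2)
    = 1.1879 × 0.16314 = 0.1938 m

S_c ≈ 194 mm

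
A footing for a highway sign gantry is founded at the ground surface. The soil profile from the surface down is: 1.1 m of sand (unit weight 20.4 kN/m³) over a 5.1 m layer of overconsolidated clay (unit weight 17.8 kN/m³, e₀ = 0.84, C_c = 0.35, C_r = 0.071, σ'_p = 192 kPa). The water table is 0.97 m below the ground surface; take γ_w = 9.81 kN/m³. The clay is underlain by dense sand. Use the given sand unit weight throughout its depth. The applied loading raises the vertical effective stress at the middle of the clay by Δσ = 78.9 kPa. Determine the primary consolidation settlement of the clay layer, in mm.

S_c ≈ 91 mm

Mid-depth of clay below the ground surface: z = 1.1 + 5.1/2 = 3.65 m.
Total vertical stress at mid-clay: σ_v = 20.4×1.1 + 17.8×2.55 = 67.83 kPa.
Pore pressure: u = 9.81×(3.65 − 0.97) = 26.291 kPa.
Initial effective stress: σ'_0 = σ_v − u = 67.83 − 26.291 = 41.539 kPa.
Final effective stress: σ'_f = 41.539 + 78.9 = 120.44 kPa.
σ'_f = 120.44 ≤ σ'_p = 192 kPa, so the clay remains overconsolidated and only the recompression index applies:
S_c = C_r·H/(1+e₀)·log₁₀(σ'_f/σ'_0) = 0.071×5.1/1.84×log₁₀(120.44/41.539)
    = 0.19679 × 0.46231 = 0.09098 m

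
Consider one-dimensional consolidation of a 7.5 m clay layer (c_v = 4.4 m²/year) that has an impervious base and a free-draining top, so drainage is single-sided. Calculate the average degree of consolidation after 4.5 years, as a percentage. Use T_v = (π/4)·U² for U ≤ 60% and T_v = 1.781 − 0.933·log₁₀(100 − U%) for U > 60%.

Drainage path length: H_d = H = 7.5 m (single drainage).
T_v = c_v·t/H_d² = 4.4×4.5/7.5² = 0.352.
T_v = 0.352 corresponds to the U > 60% branch:
U = 1 − 10^((1.781 − T_v)/0.933)/100 = 0.6599

U ≈ 66 %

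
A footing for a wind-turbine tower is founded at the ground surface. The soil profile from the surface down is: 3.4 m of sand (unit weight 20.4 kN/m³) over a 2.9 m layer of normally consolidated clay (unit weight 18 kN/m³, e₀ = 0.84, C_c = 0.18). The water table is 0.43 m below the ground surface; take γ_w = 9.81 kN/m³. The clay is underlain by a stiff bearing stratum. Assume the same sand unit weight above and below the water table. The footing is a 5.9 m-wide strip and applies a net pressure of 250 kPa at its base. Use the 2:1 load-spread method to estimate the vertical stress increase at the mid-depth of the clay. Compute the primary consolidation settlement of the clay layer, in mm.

Mid-depth of clay below the ground surface: z = 3.4 + 2.9/2 = 4.85 m.
Total vertical stress at mid-clay: σ_v = 20.4×3.4 + 18×1.45 = 95.46 kPa.
Pore pressure: u = 9.81×(4.85 − 0.43) = 43.36 kPa.
Initial effective stress: σ'_0 = σ_v − u = 95.46 − 43.36 = 52.1 kPa.
Stress increase at mid-clay by the 2:1 spreading method:
Δσ = qB/(B+z) = 250×5.9/(5.9+4.85) = 137.21 kPa
Final effective stress: σ'_f = σ'_0 + Δσ = 52.1 + 137.21 = 189.31 kPa.
Normally consolidated clay, so the full stress increment lies on the virgin compression line:
S_c = C_c·H/(1+e₀)·log₁₀(σ'_f/σ'_0) = 0.18×2.9/(1+0.84)×log₁₀(189.31/52.1)
    = 0.2837 × 0.56034 = 0.159 m

S_c ≈ 159 mm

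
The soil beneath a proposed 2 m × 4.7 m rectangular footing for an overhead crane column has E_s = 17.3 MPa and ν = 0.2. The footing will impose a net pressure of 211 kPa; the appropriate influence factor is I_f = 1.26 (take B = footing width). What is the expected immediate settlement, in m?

Immediate (elastic) settlement: S_e = q·B·(1−ν²)/E_s · I_f.
E_s = 17.3 MPa = 17300 kPa.
S_e = 211 × 2 × (1 − 0.2²) / 17300 × 1.26
    = 211 × 2 × 0.96 / 17300 × 1.26
    = 0.02951 m

S_e ≈ 0.0295 m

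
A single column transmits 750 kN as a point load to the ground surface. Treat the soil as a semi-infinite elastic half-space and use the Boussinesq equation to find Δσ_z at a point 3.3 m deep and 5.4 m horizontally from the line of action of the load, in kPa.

Boussinesq vertical stress below a point load on an elastic half-space:
Δσ_z = 3P/(2πz²) · [1 + (r/z)²]^(−5/2)
r/z = 5.4/3.3 = 1.6364; [1+(r/z)²]^(−5/2) = 0.038553.
Δσ_z = 3×750/(2π×3.3²) × 0.038553 = 32.883 × 0.038553 = 1.268 kPa

Δσ_z ≈ 1.27 kPa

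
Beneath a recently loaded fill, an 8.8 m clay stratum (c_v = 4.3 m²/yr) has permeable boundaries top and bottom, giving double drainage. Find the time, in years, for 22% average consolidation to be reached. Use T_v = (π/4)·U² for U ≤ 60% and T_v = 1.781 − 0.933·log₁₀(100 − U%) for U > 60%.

t ≈ 0.171 years

Drainage path length: H_d = H/2 = 4.4 m (double drainage).
U ≤ 60%: T_v = (π/4)·U² = (π/4)×0.22² = 0.038013.
t = T_v·H_d²/c_v = 0.038013×4.4²/4.3 = 0.1711 years.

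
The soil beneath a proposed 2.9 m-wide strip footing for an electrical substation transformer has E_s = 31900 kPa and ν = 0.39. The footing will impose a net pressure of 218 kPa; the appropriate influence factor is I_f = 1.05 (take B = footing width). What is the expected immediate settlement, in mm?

S_e ≈ 17.6 mm

Immediate (elastic) settlement: S_e = q·B·(1−ν²)/E_s · I_f.
S_e = 218 × 2.9 × (1 − 0.39²) / 31900 × 1.05
    = 218 × 2.9 × 0.8479 / 31900 × 1.05
    = 0.01764 m = 17.64 mm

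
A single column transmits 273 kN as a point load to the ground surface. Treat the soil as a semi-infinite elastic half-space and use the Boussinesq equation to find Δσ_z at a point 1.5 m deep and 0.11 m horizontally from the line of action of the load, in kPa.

Boussinesq vertical stress below a point load on an elastic half-space:
Δσ_z = 3P/(2πz²) · [1 + (r/z)²]^(−5/2)
r/z = 0.11/1.5 = 0.073333; [1+(r/z)²]^(−5/2) = 0.98668.
Δσ_z = 3×273/(2π×1.5²) × 0.98668 = 57.932 × 0.98668 = 57.16 kPa

Δσ_z ≈ 57.2 kPa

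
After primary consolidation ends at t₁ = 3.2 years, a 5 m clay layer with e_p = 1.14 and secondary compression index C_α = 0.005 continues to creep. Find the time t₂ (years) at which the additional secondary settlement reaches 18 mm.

t₂ ≈ 111 years

S_s = C_α·H/(1+e_p)·log₁₀(t₂/t₁) ⇒ log₁₀(t₂/t₁) = S_s·(1+e_p)/(C_α·H).
log₁₀(t₂/t₁) = 0.018 × (1+1.14) / (0.005×5) = 1.541
t₂ = t₁ × 10^1.541 = 3.2 × 34.74 = 111.2 years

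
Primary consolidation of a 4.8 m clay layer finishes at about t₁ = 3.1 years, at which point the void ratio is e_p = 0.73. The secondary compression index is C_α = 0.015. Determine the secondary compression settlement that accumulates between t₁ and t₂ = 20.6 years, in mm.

S_s ≈ 34.2 mm

Secondary compression: S_s = C_α·H/(1+e_p)·log₁₀(t₂/t₁)
S_s = 0.015×4.8/(1+0.73)×log₁₀(20.6/3.1)
    = 0.04162 × 0.8225 = 0.03423 m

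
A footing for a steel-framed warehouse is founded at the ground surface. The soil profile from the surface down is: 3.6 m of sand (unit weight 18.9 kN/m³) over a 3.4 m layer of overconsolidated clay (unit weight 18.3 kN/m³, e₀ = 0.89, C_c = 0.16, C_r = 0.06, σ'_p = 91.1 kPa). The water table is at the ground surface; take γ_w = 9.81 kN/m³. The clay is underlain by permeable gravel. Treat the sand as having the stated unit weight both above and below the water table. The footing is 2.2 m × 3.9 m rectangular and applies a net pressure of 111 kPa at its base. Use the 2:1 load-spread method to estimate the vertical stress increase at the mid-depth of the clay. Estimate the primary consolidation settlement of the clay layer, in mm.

Mid-depth of clay below the ground surface: z = 3.6 + 3.4/2 = 5.3 m.
Total vertical stress at mid-clay: σ_v = 18.9×3.6 + 18.3×1.7 = 99.15 kPa.
Pore pressure: u = 9.81×(5.3 − 0) = 51.993 kPa.
Initial effective stress: σ'_0 = σ_v − u = 99.15 − 51.993 = 47.157 kPa.
Stress increase at mid-clay by the 2:1 spreading method:
Δσ = qBL/((B+z)(L+z)) = 111×2.2×3.9/((2.2+5.3)(3.9+5.3)) = 13.803 kPa
Final effective stress: σ'_f = 47.157 + 13.803 = 60.96 kPa.
σ'_f = 60.96 ≤ σ'_p = 91.1 kPa, so the clay remains overconsolidated and only the recompression index applies:
S_c = C_r·H/(1+e₀)·log₁₀(σ'_f/σ'_0) = 0.06×3.4/1.89×log₁₀(60.96/47.157)
    = 0.10793 × 0.1115 = 0.01203 m

S_c ≈ 12 mm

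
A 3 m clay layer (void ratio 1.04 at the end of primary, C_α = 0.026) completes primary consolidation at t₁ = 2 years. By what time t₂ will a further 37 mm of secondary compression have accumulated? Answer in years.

S_s = C_α·H/(1+e_p)·log₁₀(t₂/t₁) ⇒ log₁₀(t₂/t₁) = S_s·(1+e_p)/(C_α·H).
log₁₀(t₂/t₁) = 0.037 × (1+1.04) / (0.026×3) = 0.9677
t₂ = t₁ × 10^0.9677 = 2 × 9.283 = 18.57 years

t₂ ≈ 18.6 years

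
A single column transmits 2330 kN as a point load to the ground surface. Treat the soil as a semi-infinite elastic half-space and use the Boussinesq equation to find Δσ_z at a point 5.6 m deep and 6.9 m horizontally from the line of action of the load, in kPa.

Boussinesq vertical stress below a point load on an elastic half-space:
Δσ_z = 3P/(2πz²) · [1 + (r/z)²]^(−5/2)
r/z = 6.9/5.6 = 1.2321; [1+(r/z)²]^(−5/2) = 0.099377.
Δσ_z = 3×2330/(2π×5.6²) × 0.099377 = 35.475 × 0.099377 = 3.525 kPa

Δσ_z ≈ 3.53 kPa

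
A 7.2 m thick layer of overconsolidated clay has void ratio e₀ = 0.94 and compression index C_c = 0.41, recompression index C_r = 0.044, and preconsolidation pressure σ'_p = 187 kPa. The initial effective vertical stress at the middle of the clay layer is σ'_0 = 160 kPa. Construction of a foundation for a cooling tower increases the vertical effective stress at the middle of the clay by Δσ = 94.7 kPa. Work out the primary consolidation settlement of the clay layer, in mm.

Final effective stress: σ'_f = 160 + 94.7 = 254.7 kPa.
σ'_f = 254.7 > σ'_p = 187 kPa, so the stress path crosses the preconsolidation pressure — recompression up to σ'_p, then virgin compression beyond:
S_c = H/(1+e₀)·[C_r·log₁₀(σ'_p/σ'_0) + C_c·log₁₀(σ'_f/σ'_p)]
    = 7.2/1.94 × [0.044×log₁₀(187/160) + 0.41×log₁₀(254.7/187)]
    = 3.7113 × [0.0029798 + 0.055017] = 0.2152 m

S_c ≈ 215 mm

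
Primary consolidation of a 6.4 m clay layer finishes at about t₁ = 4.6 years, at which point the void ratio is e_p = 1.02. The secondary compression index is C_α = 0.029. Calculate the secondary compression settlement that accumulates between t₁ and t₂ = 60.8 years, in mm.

S_s ≈ 103 mm

Secondary compression: S_s = C_α·H/(1+e_p)·log₁₀(t₂/t₁)
S_s = 0.029×6.4/(1+1.02)×log₁₀(60.8/4.6)
    = 0.09188 × 1.121 = 0.103 m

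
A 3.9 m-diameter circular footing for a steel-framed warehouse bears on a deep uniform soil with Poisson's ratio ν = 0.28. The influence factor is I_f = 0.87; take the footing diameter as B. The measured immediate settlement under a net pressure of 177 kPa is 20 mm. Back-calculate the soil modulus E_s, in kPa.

S_e = q·B·(1−ν²)/E_s · I_f  ⇒  E_s = q·B·(1−ν²)·I_f / S_e.
E_s = 177 × 3.9 × 0.9216 × 0.87 / 0.02 = 27670 kPa

E_s ≈ 27700 kPa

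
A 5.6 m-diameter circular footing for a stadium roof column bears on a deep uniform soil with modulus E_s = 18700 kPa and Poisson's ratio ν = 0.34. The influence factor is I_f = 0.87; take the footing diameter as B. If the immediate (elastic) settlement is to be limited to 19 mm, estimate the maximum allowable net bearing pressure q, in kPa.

q ≈ 82.5 kPa

S_e = q·B·(1−ν²)/E_s · I_f  ⇒  q = S_e·E_s / (B·(1−ν²)·I_f).
q = 0.019 × 18700 / (5.6 × 0.8844 × 0.87) = 82.46 kPa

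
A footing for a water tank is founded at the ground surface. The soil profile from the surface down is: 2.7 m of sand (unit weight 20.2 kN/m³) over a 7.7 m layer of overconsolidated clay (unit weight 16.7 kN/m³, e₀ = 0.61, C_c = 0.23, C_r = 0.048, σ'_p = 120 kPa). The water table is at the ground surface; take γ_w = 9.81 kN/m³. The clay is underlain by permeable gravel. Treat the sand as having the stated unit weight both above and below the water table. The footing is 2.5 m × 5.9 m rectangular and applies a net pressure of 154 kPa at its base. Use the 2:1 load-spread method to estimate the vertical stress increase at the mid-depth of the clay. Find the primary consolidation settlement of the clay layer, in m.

S_c ≈ 0.0313 m

Mid-depth of clay below the ground surface: z = 2.7 + 7.7/2 = 6.55 m.
Total vertical stress at mid-clay: σ_v = 20.2×2.7 + 16.7×3.85 = 118.84 kPa.
Pore pressure: u = 9.81×(6.55 − 0) = 64.255 kPa.
Initial effective stress: σ'_0 = σ_v − u = 118.84 − 64.255 = 54.585 kPa.
Stress increase at mid-clay by the 2:1 spreading method:
Δσ = qBL/((B+z)(L+z)) = 154×2.5×5.9/((2.5+6.55)(5.9+6.55)) = 20.16 kPa
Final effective stress: σ'_f = 54.585 + 20.16 = 74.745 kPa.
σ'_f = 74.745 ≤ σ'_p = 120 kPa, so the clay remains overconsolidated and only the recompression index applies:
S_c = C_r·H/(1+e₀)·log₁₀(σ'_f/σ'_0) = 0.048×7.7/1.61×log₁₀(74.745/54.585)
    = 0.22956 × 0.13651 = 0.03134 m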